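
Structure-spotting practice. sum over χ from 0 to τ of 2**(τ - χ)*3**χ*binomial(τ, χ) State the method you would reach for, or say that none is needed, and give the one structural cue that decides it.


Method: the binomial theorem — the binomial coefficients weight matched powers of 3 and 2, which is exactly the expansion of a binomial power.


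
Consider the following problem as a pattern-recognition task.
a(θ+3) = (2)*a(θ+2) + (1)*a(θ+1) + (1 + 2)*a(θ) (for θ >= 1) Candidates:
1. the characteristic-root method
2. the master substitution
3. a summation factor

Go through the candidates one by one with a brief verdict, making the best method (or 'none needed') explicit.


Diagnosis: the characteristic-root method — because shifting θ leaves the equation's coefficients unchanged, exponential trials reduce it to algebra.
- the characteristic-root method — yes — fits the structure here.
- the master substitution — the recursive argument is a shift of the index, not a fixed fraction of it.
- a summation factor: a summation factor telescopes one-step recursions; this one carries higher-order memory.


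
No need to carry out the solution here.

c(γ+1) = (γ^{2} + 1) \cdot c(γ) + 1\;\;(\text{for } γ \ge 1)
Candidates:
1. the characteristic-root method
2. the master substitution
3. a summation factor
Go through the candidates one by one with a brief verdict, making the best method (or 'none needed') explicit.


Verdict: a summation factor — one step of memory with a weight γ^{2} + 1 that changes as the index grows — the summation-factor construction is built for this.
- the characteristic-root method — the coefficients vary with the index, breaking the constant-coefficient structure the method needs.
- the master substitution — there is no divide-the-index recursive argument.
- a summation factor: yes — fits the structure here.


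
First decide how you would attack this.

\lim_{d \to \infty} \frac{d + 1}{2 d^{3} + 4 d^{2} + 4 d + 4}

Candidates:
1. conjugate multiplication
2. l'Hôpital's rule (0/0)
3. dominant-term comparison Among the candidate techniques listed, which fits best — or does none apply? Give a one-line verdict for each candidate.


Technique: dominant-term comparison — at large d only the top-degree terms survive; compare the leading terms and the limit falls out.
- conjugate multiplication: no difference of divergent radicals appears, so rationalizing has nothing to cancel.
- l'Hôpital's rule (0/0) — viewed as a single quotient this runs to ∞/∞, not the 0/0 clash this candidate addresses; an at-infinity variant of the rule would resolve it, but comparing leading growth reads the answer without differentiating.
- dominant-term comparison — applies; the problem has the shape this method handles.


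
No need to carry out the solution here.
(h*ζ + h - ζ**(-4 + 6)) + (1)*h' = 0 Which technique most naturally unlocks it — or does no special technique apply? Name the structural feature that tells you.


Method: a linear integrating factor — linear in the unknown with genuine forcing: multiply through by the exponential of the integrated coefficient and the left side closes into one derivative.


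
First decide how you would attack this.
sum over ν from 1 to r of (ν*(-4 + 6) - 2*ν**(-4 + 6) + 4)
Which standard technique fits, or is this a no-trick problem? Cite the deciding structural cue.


Diagnosis: no special technique — this is bookkeeping, not technique: standard formulas for sums of constant-multiple powers of ν apply termwise.


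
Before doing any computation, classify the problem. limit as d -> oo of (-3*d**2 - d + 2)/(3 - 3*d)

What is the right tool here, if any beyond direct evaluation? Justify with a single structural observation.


Diagnosis: dominant-term comparison — divide by the highest power of d present: lower-order terms vanish and the dominant ratio remains. Viewed as a single quotient this is an ∞/∞ form — an at-infinity application of l'Hôpital's rule would also resolve it; comparing leading growth reads the answer without differentiating.


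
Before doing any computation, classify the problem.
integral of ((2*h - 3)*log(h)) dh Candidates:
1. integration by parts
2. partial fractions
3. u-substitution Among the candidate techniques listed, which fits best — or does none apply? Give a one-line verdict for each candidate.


Verdict: integration by parts — the logarithm log(h) has no power-rule antiderivative to read off directly, but its derivative is algebraic — so differentiate log(h) and integrate the polynomial factor 2*h - 3.
- integration by parts: yes — fits the structure here.
- partial fractions: there is no rational-function structure to decompose.
- u-substitution — no subexpression of the integrand serves as a whole-integral substitution inner — individual terms may offer their own, but none carries its derivative as a factor of the full integrand; a working change of variable would have to be constructed from outside the expression.


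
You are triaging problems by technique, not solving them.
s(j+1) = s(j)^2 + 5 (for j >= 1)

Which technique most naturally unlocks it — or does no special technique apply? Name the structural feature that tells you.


Method: no special technique — each new value is a nonlinear function of earlier ones — scaling arguments and superposition both fail.


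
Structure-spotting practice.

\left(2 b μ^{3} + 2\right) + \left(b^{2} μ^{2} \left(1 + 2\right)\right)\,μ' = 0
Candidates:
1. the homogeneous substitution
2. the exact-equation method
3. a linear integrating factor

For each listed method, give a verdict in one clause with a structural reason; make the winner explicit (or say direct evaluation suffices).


Best approach: the exact-equation method — because the two cross partials coincide, the form is conservative as written — recover its potential in (b, μ).
- the homogeneous substitution: the ratio substitution does not collapse this equation.
- the exact-equation method: yes, a natural case for it.
- a linear integrating factor — a nonlinear term in the unknown puts this outside the integrating-factor template.


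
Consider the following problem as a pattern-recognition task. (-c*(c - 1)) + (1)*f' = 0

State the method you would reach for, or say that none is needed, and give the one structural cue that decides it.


Technique: no special technique — solved for the derivative, f never appears on the right — this is a direct integration in c, not a differential-equations problem at heart.


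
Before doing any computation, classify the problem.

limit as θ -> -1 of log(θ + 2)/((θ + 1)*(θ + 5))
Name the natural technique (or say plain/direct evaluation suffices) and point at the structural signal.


Technique: l'Hôpital's rule (0/0) — the 0/0 form at -1 is the signature situation for l'Hôpital's rule. The standard small-argument limits would also carry it; the rule is the systematic route.


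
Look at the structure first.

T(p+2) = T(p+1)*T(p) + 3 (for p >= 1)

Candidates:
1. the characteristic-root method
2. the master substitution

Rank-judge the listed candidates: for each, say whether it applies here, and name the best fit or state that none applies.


Technique: no special technique — once the recursion is nonlinear, characteristic roots, master substitutions, and summation factors are all off the table.
- the characteristic-root method — nonlinearity rules out exponential-mode superposition from the start.
- the master substitution — the recursive argument is a shift of the index, not a fixed fraction of it.


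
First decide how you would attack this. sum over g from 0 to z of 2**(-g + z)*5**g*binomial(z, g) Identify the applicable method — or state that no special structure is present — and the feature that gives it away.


Technique: the binomial theorem — the summand is term g of a binomial expansion in 5 and 2; the whole sum is a single power.


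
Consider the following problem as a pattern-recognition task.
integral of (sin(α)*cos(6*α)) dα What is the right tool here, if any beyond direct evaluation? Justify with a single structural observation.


Method: a trigonometric identity — distinct frequencies under one product (sin(α)*cos(6*α)): the product-to-sum identity is the systematic route to an integrable form.


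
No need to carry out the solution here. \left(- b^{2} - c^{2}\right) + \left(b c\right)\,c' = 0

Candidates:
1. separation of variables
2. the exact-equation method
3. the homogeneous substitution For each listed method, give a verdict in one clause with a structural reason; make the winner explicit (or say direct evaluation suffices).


Best approach: the homogeneous substitution — the slope's numerator and denominator have matching total degree, so it depends only on c/b and the ratio substitution collapses it. Rearranged, this also fits the Bernoulli template directly; the homogeneous substitution reads the structure without the rearrangement.
- separation of variables — the two dependences are entangled, not a clean product of one-variable pieces.
- the exact-equation method: exactness fails on the nose — the mixed partials do not match.
- the homogeneous substitution: a fit — the right tool for this form.


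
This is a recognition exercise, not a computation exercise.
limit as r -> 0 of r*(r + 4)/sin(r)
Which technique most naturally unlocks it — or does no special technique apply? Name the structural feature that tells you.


Best approach: l'Hôpital's rule (0/0) — plug in 0: top and bottom both hit zero, so differentiate each and retry. Known elementary limits would finish this too — the rule just bypasses the case analysis.


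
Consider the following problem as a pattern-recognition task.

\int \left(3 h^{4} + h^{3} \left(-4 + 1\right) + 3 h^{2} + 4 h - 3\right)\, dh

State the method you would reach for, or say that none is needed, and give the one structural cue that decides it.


Method: no special technique — a term-by-term power-rule job in h; no substitution or rearrangement earns its keep here.


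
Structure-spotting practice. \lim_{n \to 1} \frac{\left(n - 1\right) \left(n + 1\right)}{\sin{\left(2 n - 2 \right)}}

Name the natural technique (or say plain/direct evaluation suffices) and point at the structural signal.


Method: l'Hôpital's rule (0/0) — substituting 1 gives 0 over 0; differentiate top and bottom once and re-evaluate. Known elementary limits would finish this too — the rule just bypasses the case analysis.


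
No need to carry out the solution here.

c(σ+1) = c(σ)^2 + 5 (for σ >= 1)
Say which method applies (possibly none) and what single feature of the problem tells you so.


Diagnosis: no special technique — nonlinear feedback in the recursion rules out every root- or factor-based technique.


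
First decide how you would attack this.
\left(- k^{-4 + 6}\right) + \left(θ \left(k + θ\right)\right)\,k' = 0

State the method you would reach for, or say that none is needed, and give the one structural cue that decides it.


Technique: the homogeneous substitution — solved for the derivative, the right side is unchanged under scaling θ and k together — it depends only on the ratio k/θ, so substitute a single ratio variable. Rewriting — with the variables' roles exchanged where the shape demands it — would expose a Bernoulli structure too; the homogeneous substitution simply reads the degrees directly.


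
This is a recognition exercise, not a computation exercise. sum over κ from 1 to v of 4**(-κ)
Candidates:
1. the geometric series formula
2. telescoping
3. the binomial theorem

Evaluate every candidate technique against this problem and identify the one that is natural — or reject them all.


Method: the geometric series formula — consecutive terms stand in a fixed index-free ratio — the geometric sum formula closes it.
- the geometric series formula — yes — fits the structure here.
- telescoping — in the displayed form, no term reappears at a neighboring index to cancel against.
- the binomial theorem — the terms lack the binomial-coefficient-weighted complementary-power pattern of an expansion.


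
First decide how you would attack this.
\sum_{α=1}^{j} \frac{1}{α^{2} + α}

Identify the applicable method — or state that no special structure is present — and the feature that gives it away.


Diagnosis: telescoping — one partial-fraction pass turns \frac{1}{α^{2} + α} into a shifted difference, and shifted differences telescope.


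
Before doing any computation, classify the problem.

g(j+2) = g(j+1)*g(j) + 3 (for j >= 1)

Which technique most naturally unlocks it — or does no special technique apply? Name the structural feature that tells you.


Diagnosis: no special technique — once the recursion is nonlinear, characteristic roots, master substitutions, and summation factors are all off the table.


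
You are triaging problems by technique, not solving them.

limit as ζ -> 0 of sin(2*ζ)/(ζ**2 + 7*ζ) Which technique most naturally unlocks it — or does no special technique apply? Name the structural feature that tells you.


Best approach: l'Hôpital's rule (0/0) — numerator and denominator both vanish at 0 — a genuine 0/0 form, which is exactly when l'Hôpital applies. One could equally expand both pieces locally and compare leading terms; the rule does that in one stroke.


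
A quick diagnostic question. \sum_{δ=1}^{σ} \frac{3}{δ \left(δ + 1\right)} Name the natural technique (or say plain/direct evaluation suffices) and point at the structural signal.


Technique: telescoping — the denominator's roots in \frac{3}{δ \left(δ + 1\right)} sit an integer apart: decomposition produces a self-cancelling chain.


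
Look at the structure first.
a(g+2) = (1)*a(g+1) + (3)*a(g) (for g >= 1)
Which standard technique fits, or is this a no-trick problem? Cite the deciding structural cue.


Best approach: the characteristic-root method — this is the constant-coefficient homogeneous case — the whole solution in g reduces to a polynomial's roots.


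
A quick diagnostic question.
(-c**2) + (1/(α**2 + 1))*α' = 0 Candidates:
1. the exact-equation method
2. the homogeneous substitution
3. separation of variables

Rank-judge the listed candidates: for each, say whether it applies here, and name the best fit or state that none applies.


Method: separation of variables — separating collects all α-dependence with the derivative and leaves all c-dependence opposite: variables separate.
- the exact-equation method — any potential here is of the trivial single-variable kind; the exact method earns its name only with genuine cross terms.
- the homogeneous substitution — rescaling both variables together changes the slope, so no ratio substitution collapses it.
- separation of variables — yes — fits the structure here.


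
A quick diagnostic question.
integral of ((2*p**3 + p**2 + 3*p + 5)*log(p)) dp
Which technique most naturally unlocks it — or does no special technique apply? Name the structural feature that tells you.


Best approach: integration by parts — logs resist antidifferentiation but differentiate beautifully; pair log(p) with the polynomial 2*p**3 + p**2 + 3*p + 5 via parts.


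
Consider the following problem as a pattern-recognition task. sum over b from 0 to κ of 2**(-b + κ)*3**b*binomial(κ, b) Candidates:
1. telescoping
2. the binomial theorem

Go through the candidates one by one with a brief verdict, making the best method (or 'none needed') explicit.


Technique: the binomial theorem — binomial coefficients against complementary powers of 3 and 2: recognize the binomial expansion and resum.
- telescoping: the terms as presented offer no neighboring cancellation — a telescoping rewrite may exist, but the displayed structure does not hand one over.
- the binomial theorem: yes — fits the structure here.


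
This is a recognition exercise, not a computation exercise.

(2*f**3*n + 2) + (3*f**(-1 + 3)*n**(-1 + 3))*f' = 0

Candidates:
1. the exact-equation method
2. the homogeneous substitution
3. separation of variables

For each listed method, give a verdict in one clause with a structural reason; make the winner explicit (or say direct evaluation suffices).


Technique: the exact-equation method — because the two cross partials coincide, the form is conservative as written — recover its potential in (n, f).
- the exact-equation method — applies; the problem has the shape this method handles.
- the homogeneous substitution: solved for the derivative, the right side changes under joint scaling of the two variables.
- separation of variables — no division isolates the independent variable from the unknown.


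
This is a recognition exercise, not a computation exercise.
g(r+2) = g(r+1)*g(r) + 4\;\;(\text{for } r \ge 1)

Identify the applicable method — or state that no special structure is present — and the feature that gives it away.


Best approach: no special technique — once the recursion is nonlinear, characteristic roots, master substitutions, and summation factors are all off the table.


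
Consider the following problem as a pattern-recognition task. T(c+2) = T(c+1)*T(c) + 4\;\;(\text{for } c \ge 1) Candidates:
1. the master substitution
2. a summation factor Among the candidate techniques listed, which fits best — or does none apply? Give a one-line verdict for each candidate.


Verdict: no special technique — the new term depends nonlinearly on the old ones, which disqualifies every superposition-based technique.
- the master substitution: no fixed divisor shrinks the index between calls.
- a summation factor: the recursion is nonlinear — outside the first-order linear family a summation factor addresses.


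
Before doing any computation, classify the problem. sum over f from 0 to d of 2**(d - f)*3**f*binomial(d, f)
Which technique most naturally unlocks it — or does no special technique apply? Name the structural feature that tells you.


Best approach: the binomial theorem — binomial coefficients against complementary powers of 3 and 2: recognize the binomial expansion and resum.


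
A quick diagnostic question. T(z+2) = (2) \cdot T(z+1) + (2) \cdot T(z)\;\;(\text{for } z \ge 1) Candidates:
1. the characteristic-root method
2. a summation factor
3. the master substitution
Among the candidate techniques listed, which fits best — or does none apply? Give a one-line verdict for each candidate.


Best approach: the characteristic-root method — because shifting z leaves the equation's coefficients unchanged, exponential trials reduce it to algebra.
- the characteristic-root method: applicable, and directly so.
- a summation factor — the recurrence reaches back more than one step, outside the first-order family a summation factor normalizes.
- the master substitution — with no divided-index recursive call, reindexing by powers of a base buys nothing.


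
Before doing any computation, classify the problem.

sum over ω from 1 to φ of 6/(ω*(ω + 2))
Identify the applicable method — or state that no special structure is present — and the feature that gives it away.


Best approach: telescoping — poles of 6/(ω*(ω + 2)) differ by an integer, the telltale of a telescoping partial-fraction sum.


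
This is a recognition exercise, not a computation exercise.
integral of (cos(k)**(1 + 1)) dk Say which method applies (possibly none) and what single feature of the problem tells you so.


Technique: a trigonometric identity — cos(k)**(1 + 1) is the textbook power-reduction case — identities first, antiderivatives second.


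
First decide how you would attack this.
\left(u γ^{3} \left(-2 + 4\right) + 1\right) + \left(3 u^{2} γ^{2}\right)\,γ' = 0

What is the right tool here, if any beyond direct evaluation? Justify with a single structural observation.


Method: the exact-equation method — equality of cross partials is the green light — assemble the potential function term by term.


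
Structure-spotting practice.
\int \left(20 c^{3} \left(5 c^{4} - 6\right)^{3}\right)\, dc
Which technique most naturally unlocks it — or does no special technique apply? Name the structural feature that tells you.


Best approach: u-substitution — spotting that 20 c^{3} is a constant multiple of the derivative of 5 c^{4} - 6 is the key observation — substitute u = 5 c^{4} - 6 and the integral becomes one-dimensional in u. Multiplying out and using the power rule would succeed as well, just with far more bookkeeping.


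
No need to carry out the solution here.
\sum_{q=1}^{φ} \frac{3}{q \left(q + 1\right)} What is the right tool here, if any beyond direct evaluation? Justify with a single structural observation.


Best approach: telescoping — integer-spaced poles in \frac{3}{q \left(q + 1\right)} are the telescoping signature in disguise.


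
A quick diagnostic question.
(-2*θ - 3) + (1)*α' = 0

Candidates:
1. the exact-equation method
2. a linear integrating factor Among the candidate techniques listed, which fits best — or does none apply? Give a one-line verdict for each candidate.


Method: no special technique — with α absent the equation is not coupled at all: direct integration in θ.
- the exact-equation method: the unknown never enters the equation — exactness holds emptily, with nothing for the method to add.
- a linear integrating factor — with the unknown absent the integrating factor is a formality; direct integration is the working structure.


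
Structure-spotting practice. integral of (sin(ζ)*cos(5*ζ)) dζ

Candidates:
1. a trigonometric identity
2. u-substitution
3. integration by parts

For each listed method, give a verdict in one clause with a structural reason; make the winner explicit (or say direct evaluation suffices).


Verdict: a trigonometric identity — split sin(ζ)*cos(5*ζ) with the angle-addition identities: the resulting sum integrates term by term.
- a trigonometric identity — a fit — the right tool for this form.
- u-substitution — no subexpression of the integrand serves as a whole-integral substitution inner — individual terms may offer their own, but none carries its derivative as a factor of the full integrand; a working change of variable would have to be constructed from outside the expression.
- integration by parts: not the natural route: no polynomial-kernel product appears — a recursive parts reduction of the trigonometric product exists, but the identity rewrite is direct.


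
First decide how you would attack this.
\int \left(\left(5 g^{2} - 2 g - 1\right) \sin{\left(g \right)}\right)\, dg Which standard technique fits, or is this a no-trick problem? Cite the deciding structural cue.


Best approach: integration by parts — the integrand splits as 5 g^{2} - 2 g - 1 times \sin{\left(g \right)} — repeatedly differentiating the polynomial part kills it, which is the parts ladder.


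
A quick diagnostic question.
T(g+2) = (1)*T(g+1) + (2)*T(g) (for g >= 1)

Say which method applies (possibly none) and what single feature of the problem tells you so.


Method: the characteristic-root method — shift-invariance with fixed coefficients calls for exponential trials; the characteristic polynomial finds every r^g.


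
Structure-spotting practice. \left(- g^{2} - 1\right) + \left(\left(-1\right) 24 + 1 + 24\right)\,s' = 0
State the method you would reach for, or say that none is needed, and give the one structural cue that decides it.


Technique: no special technique — the slope is a pure function of g; integrate both sides and be done.


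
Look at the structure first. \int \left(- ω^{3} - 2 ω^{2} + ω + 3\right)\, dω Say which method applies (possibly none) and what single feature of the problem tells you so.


Best approach: no special technique — the integrand is a sum of constant multiples of powers of ω — integrate term by term.


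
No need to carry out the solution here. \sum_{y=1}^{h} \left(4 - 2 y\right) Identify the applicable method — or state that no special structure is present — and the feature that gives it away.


Technique: no special technique — no ratio, no shift structure, no binomial pattern: sum the constant-multiple powers of y with known formulas.


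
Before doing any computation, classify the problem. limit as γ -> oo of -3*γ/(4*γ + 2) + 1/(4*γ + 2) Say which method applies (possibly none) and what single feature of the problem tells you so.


Verdict: dominant-term comparison — as γ grows, only the highest-degree terms matter — compare leading terms and read the limit off. l'Hôpital's at-infinity variant applies to the expression viewed as a single quotient; the leading-term comparison is the direct route.


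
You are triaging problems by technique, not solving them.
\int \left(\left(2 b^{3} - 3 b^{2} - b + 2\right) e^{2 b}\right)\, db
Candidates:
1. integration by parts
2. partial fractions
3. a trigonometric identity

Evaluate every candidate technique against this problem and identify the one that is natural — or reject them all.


Best approach: integration by parts — a polynomial factor 2 b^{3} - 3 b^{2} - b + 2 multiplies e^{2 b}; differentiating 2 b^{3} - 3 b^{2} - b + 2 lowers its degree while e^{2 b} integrates cleanly, so parts wins.
- integration by parts — yes, a natural case for it.
- partial fractions: the expression is not a ratio of polynomials that decomposes further.
- a trigonometric identity: with no trigonometric functions present, identity rewriting has no target.


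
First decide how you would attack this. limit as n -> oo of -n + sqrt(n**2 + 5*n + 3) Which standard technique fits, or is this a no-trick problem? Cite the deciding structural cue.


Method: conjugate multiplication — turning the difference into a conjugate-rationalized ratio makes the limit readable.


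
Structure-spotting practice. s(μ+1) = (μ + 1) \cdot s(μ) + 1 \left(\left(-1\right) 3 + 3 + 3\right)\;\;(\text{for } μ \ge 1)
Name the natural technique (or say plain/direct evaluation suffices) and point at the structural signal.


Verdict: a summation factor — an index-dependent multiplier μ + 1 rules out characteristic roots; a summation factor converts it to a pure difference.


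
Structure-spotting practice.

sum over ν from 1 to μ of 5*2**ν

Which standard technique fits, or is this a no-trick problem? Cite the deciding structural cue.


Best approach: the geometric series formula — term-over-term division gives 2 every time — index-free ratio, geometric sum formula applies.


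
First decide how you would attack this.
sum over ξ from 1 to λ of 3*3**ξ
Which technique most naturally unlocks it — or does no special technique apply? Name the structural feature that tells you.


Verdict: the geometric series formula — the ratio of consecutive terms is the constant 3, independent of the index — a geometric sum.


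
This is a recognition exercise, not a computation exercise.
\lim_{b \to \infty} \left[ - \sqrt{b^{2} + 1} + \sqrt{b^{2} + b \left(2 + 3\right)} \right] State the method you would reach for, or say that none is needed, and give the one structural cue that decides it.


Verdict: conjugate multiplication — \sqrt{b^{2} + b \left(2 + 3\right)} and \sqrt{b^{2} + 1} both blow up, but their difference is tame once the conjugate rationalizes it.


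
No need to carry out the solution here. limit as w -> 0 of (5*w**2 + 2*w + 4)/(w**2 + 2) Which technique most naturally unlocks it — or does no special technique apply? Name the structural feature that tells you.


Method: no special technique — the expression is continuous at 0 — substitute and evaluate; no indeterminate form appears.


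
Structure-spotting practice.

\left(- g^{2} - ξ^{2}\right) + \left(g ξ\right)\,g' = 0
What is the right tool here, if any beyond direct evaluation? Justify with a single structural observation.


Technique: the homogeneous substitution — the slope is degree-zero homogeneous: the ratio substitution v = g/ξ collapses it. A Bernoulli rewrite works here as the equation stands — the homogeneous substitution is the more immediate reading.


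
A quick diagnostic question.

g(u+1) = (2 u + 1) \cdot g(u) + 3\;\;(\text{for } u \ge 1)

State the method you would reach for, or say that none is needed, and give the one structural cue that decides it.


Verdict: a summation factor — first-order linear but the coefficient 2 u + 1 moves with the index — divide by the cumulative product and telescope.


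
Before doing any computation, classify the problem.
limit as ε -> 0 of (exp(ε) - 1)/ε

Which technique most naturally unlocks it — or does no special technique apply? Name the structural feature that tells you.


Technique: l'Hôpital's rule (0/0) — plug in 0: top and bottom both hit zero, so differentiate each and retry. One could equally expand both pieces locally and compare leading terms; the rule does that in one stroke.


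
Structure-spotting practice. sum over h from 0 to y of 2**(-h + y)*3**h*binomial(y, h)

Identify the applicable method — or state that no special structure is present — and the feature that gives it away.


Method: the binomial theorem — binomial coefficients against complementary powers of 3 and 2: recognize the binomial expansion and resum.


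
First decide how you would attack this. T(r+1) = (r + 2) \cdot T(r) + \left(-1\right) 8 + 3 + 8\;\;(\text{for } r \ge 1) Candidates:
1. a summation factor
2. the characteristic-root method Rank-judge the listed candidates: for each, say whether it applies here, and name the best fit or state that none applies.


Diagnosis: a summation factor — rescale the sequence by the product of the weights r + 2 so far — the recurrence collapses to a plain running sum.
- a summation factor — yes — fits the structure here.
- the characteristic-root method — an index-dependent weight blocks the pure exponential ansatz.


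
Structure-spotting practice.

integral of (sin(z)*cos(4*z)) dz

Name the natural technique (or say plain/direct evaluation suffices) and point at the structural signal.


Method: a trigonometric identity — distinct frequencies under one product (sin(z)*cos(4*z)): the product-to-sum identity is the systematic route to an integrable form.


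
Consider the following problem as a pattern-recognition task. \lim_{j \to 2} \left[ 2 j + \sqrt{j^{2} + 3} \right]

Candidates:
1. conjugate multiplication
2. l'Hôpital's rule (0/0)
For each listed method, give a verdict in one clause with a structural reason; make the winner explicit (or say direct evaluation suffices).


Verdict: no special technique — no vanishing denominator and no indeterminate clash at the point — evaluation is immediate.
- conjugate multiplication — multiplying by a conjugate would not remove any indeterminacy here.
- l'Hôpital's rule (0/0): substituting the point gives a finite value outright — there is no indeterminate clash to repair.


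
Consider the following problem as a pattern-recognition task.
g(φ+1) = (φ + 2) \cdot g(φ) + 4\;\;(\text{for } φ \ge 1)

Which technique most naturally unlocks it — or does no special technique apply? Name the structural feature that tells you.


Verdict: a summation factor — normalize by the running product of φ + 2: the left side becomes a difference, and differences sum.


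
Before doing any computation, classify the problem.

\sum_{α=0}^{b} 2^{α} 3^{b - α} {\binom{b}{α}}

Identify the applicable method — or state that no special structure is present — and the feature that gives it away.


Diagnosis: the binomial theorem — the summand is term α of a binomial expansion in 2 and 3; the whole sum is a single power.


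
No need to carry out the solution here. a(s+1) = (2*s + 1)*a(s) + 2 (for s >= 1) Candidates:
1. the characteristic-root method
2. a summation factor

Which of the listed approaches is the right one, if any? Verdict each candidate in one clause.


Technique: a summation factor — it is first-order linear but the coefficient 2*s + 1 depends on the index, so multiply through by a summation factor to telescope it.
- the characteristic-root method — the coefficients vary with the index, breaking the constant-coefficient structure the method needs.
- a summation factor: applicable, and directly so.


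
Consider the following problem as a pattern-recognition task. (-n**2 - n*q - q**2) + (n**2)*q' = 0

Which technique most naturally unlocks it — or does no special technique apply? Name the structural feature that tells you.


Diagnosis: the homogeneous substitution — the slope's numerator and denominator have matching total degree, so it depends only on q/n and the ratio substitution collapses it.


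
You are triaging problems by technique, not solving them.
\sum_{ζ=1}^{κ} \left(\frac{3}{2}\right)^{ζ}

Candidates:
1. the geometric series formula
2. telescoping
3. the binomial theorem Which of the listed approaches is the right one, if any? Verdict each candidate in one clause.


Method: the geometric series formula — the ratio of consecutive terms is the constant \frac{3}{2}, independent of the index — a geometric sum.
- the geometric series formula — a fit — the right tool for this form.
- telescoping — neither a shifted-difference shape nor integer-spaced poles are present.
- the binomial theorem — no binomial coefficients pair with matched powers.


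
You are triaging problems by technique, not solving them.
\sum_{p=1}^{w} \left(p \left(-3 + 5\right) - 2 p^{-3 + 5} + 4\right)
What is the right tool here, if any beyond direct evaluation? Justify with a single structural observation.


Technique: no special technique — nothing telescopes and nothing is geometric; polynomial terms in p sum term by term.


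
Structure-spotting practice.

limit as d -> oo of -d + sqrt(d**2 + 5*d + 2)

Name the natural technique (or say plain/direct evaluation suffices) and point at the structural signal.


Diagnosis: conjugate multiplication — this difference gives up after one conjugate multiplication — the radical structure cancels against its conjugate.


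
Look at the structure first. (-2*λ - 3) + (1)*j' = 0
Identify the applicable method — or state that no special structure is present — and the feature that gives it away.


Method: no special technique — solved for the derivative, j never appears on the right — this is a direct integration in λ, not a differential-equations problem at heart.


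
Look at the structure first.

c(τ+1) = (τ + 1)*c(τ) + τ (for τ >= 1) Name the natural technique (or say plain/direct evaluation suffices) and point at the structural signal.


Best approach: a summation factor — it is first-order linear but the coefficient τ + 1 depends on the index, so multiply through by a summation factor to telescope it.


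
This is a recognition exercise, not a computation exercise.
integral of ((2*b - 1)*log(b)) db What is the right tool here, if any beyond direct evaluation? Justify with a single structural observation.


Technique: integration by parts — choose u = log(b): one derivative turns the logarithm algebraic, and the remaining factor 2*b - 1 integrates term by term under the power rule.


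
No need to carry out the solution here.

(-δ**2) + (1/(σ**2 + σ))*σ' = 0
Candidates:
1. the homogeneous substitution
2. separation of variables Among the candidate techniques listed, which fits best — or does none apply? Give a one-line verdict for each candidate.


Method: separation of variables — the slope splits multiplicatively: δ**2 carrying all δ-dependence times σ**2 + σ carrying all σ-dependence — separate and integrate. A Bernoulli substitution applies to this equation as given; separation takes the same equation in its displayed form.
- the homogeneous substitution: solved for the derivative, the right side changes under joint scaling of the two variables.
- separation of variables: yes, a natural case for it.


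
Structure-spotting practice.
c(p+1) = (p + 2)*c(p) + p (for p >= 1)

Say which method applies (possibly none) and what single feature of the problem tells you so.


Verdict: a summation factor — normalize by the running product of p + 2: the left side becomes a difference, and differences sum.


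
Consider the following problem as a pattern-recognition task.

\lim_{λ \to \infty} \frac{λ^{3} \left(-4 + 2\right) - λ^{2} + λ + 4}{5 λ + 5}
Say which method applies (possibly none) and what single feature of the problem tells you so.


Technique: dominant-term comparison — divide through by the highest power of λ; every lower-order term dies and the dominant terms decide the limit. l'Hôpital's at-infinity variant applies to the expression viewed as a single quotient; the leading-term comparison is the direct route.


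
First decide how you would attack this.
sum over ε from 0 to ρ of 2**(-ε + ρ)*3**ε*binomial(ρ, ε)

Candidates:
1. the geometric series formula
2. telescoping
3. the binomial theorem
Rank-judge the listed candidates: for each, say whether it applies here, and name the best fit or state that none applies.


Technique: the binomial theorem — binomial coefficients against complementary powers of 3 and 2: recognize the binomial expansion and resum.
- the geometric series formula — there is no constant term-to-term ratio.
- telescoping — computed from the summand as displayed, the partial sums build up without the pairwise collapse telescoping exploits.
- the binomial theorem — applicable, and directly so.


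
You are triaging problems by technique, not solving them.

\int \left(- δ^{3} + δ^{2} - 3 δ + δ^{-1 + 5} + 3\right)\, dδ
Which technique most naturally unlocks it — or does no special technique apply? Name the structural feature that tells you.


Technique: no special technique — a term-by-term power-rule job in δ; no substitution or rearrangement earns its keep here.


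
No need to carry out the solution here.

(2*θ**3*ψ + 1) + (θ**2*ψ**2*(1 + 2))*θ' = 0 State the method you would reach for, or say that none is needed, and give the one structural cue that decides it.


Method: the exact-equation method — the compatibility test passes: the θ-derivative of 2*θ**3*ψ + 1 matches the ψ-derivative of θ**2*ψ**2*(1 + 2), so integrate a potential.


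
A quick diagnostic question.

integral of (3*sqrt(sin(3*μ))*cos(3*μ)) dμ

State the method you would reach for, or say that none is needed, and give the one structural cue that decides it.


Verdict: u-substitution — everything non-trivial happens through the inner expression sin(3*μ), and its derivative accounts for the remaining factor up to a constant, so set u = sin(3*μ).


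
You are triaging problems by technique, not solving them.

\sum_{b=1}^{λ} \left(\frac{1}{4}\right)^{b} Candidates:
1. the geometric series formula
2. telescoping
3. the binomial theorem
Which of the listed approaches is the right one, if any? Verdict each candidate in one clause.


Technique: the geometric series formula — term-over-term division gives \frac{1}{4} every time — index-free ratio, geometric sum formula applies.
- the geometric series formula: applies; the problem has the shape this method handles.
- telescoping: in the displayed form, no term reappears at a neighboring index to cancel against.
- the binomial theorem — the terms do not reassemble into a binomial power.


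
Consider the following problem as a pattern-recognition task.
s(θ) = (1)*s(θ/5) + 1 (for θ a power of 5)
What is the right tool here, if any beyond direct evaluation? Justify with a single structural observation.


Verdict: the master substitution — treat m = log base 5 of θ as the new clock: one recursion step advances m by one while θ scales by 5.


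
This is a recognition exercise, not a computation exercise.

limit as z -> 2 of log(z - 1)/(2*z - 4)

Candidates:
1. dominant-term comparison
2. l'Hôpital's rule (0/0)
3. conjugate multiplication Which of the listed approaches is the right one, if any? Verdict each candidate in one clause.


Verdict: l'Hôpital's rule (0/0) — both numerator and denominator vanish at 2: the genuine 0/0 indeterminate that l'Hôpital exists for. A first-order expansion at the point is an equally standard path; the rule packages it.
- dominant-term comparison — no ranking of term growth rates resolves the limit here.
- l'Hôpital's rule (0/0): yes — fits the structure here.
- conjugate multiplication — there is no infinity-minus-infinity radical difference to rationalize.
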